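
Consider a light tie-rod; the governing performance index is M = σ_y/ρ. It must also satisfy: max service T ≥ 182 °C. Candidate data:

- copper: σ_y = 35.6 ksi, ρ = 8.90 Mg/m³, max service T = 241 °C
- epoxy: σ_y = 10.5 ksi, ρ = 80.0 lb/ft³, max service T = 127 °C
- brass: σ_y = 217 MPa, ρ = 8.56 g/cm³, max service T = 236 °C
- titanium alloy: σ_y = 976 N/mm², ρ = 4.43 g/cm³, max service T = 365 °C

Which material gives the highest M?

titanium alloy

Screen on constraints: max service T ≥ 182 °C. Survivors: copper, brass, titanium alloy.
Normalizing units and computing the index:
  copper: σ_y = 245.5 MPa, ρ = 8900 kg/m³
  brass: σ_y = 217.0 MPa, ρ = 8560 kg/m³
  titanium alloy: σ_y = 976.0 MPa, ρ = 4430 kg/m³
  titanium alloy: M = 220 kN·m/kg
  copper: M = 27.6 kN·m/kg
  brass: M = 25.4 kN·m/kg
Highest index: titanium alloy.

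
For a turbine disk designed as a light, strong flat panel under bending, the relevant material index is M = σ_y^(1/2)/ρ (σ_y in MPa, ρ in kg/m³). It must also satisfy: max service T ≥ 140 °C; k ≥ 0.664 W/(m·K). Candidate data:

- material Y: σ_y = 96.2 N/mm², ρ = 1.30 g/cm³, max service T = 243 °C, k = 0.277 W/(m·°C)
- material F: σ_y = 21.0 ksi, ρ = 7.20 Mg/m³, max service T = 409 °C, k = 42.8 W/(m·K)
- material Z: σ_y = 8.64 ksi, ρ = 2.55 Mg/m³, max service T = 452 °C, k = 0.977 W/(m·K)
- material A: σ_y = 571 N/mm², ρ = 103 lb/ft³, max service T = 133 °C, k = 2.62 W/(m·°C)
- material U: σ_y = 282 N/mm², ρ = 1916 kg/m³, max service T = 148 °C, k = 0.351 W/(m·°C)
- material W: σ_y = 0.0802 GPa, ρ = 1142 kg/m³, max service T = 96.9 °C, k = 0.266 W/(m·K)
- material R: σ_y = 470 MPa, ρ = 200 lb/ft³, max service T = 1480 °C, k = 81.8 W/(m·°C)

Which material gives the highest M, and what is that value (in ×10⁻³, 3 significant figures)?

Screen on constraints: max service T ≥ 140 °C; k ≥ 0.664 W/(m·K). Survivors: material F, material Z, material R.
After converting to SI:
  material F: σ_y = 144.8 MPa, ρ = 7200 kg/m³
  material Z: σ_y = 59.57 MPa, ρ = 2550 kg/m³
  material R: σ_y = 470.0 MPa, ρ = 3204 kg/m³
  material R: M = 6.77×10⁻³
  material Z: M = 3.03×10⁻³
  material F: M = 1.67×10⁻³
The maximum is for material R.

material R, M = 6.77×10⁻³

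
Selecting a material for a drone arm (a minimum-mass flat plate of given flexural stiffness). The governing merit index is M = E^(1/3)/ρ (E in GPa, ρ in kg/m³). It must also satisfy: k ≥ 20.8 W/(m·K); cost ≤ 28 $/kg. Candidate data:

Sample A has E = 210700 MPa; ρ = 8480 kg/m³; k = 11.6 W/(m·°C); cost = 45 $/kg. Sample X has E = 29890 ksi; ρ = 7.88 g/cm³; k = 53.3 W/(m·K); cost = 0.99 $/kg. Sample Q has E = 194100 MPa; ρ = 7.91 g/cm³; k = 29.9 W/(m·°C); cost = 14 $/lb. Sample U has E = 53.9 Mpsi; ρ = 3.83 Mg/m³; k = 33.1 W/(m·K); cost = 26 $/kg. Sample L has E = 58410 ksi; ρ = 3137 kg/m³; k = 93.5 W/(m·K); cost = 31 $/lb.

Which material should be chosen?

sample U

Screen on constraints: k ≥ 20.8 W/(m·K); cost ≤ 28 $/kg. Survivors: sample X, sample U.
Convert each candidate to consistent units, then evaluate M:
  sample X: E = 206.1 GPa, ρ = 7880 kg/m³
  sample U: E = 371.6 GPa, ρ = 3830 kg/m³
  sample U: M = 1.88×10⁻³
  sample X: M = 0.750×10⁻³
Sample U has the largest M.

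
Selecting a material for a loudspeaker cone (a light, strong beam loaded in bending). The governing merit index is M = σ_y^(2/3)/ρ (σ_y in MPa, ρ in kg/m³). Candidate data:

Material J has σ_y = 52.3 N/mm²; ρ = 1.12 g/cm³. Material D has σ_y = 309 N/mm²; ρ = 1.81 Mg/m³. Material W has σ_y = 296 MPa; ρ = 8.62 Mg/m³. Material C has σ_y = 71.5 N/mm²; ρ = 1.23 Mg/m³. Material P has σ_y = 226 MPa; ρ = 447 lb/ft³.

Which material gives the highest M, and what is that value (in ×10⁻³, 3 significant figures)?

Convert each candidate to consistent units, then evaluate M:
  material J: σ_y = 52.30 MPa, ρ = 1120 kg/m³
  material D: σ_y = 309.0 MPa, ρ = 1810 kg/m³
  material W: σ_y = 296.0 MPa, ρ = 8620 kg/m³
  material C: σ_y = 71.50 MPa, ρ = 1230 kg/m³
  material P: σ_y = 226.0 MPa, ρ = 7160 kg/m³
  material D: M = 25.3×10⁻³
  material C: M = 14.0×10⁻³
  material J: M = 12.5×10⁻³
  material P: M = 5.18×10⁻³
  material W: M = 5.15×10⁻³
Material D ranks first.

material D, M = 25.3×10⁻³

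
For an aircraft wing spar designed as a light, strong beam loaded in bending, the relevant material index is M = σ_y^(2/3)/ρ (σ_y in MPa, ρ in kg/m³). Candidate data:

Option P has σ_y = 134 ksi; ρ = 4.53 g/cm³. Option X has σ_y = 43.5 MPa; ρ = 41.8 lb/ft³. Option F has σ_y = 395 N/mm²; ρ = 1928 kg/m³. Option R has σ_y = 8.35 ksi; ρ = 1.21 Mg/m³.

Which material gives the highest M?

option F

Convert each candidate to consistent units, then evaluate M:
  option P: σ_y = 923.9 MPa, ρ = 4530 kg/m³
  option X: σ_y = 43.50 MPa, ρ = 669.6 kg/m³
  option F: σ_y = 395.0 MPa, ρ = 1928 kg/m³
  option R: σ_y = 57.57 MPa, ρ = 1210 kg/m³
  option F: M = 27.9×10⁻³
  option P: M = 20.9×10⁻³
  option X: M = 18.5×10⁻³
  option R: M = 12.3×10⁻³
Option F ranks first.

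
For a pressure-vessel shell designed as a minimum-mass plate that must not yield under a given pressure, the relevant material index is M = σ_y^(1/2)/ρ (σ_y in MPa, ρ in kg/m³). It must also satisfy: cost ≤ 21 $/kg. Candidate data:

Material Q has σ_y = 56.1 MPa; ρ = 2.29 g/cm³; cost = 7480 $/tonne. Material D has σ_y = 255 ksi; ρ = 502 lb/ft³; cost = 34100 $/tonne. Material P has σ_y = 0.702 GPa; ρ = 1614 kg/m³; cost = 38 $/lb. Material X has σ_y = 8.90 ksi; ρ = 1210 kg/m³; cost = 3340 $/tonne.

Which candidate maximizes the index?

Screen on constraints: cost ≤ 21 $/kg. Survivors: material Q, material X.
Normalizing units and computing the index:
  material Q: σ_y = 56.10 MPa, ρ = 2290 kg/m³
  material X: σ_y = 61.36 MPa, ρ = 1210 kg/m³
  material X: M = 6.47×10⁻³
  material Q: M = 3.27×10⁻³
Highest index: material X.

material X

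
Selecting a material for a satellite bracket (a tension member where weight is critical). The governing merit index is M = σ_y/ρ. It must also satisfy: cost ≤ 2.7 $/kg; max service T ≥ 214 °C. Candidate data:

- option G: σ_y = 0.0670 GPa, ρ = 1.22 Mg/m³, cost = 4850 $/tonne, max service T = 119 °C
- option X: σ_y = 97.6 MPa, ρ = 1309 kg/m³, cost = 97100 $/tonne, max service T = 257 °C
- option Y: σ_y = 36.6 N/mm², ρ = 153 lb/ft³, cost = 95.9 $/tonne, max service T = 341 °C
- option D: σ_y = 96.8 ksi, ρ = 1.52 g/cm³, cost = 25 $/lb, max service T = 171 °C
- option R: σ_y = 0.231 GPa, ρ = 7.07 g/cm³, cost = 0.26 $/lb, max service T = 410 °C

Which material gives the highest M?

Screen on constraints: cost ≤ 2.7 $/kg; max service T ≥ 214 °C. Survivors: option Y, option R.
In SI units:
  option Y: σ_y = 36.60 MPa, ρ = 2451 kg/m³
  option R: σ_y = 231.0 MPa, ρ = 7070 kg/m³
  option R: M = 32.7 kN·m/kg
  option Y: M = 14.9 kN·m/kg
Option R ranks first.

option R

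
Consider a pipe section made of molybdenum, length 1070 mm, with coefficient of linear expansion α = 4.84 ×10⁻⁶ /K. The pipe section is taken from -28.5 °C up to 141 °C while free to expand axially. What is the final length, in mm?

1070.9 mm

ΔT = 141 − (-28.5) = 169.5 K.
ΔL = α·L₀·ΔT = 4.84×10⁻⁶ × 1070 mm × 169.5 K = 0.878 mm.
L = L₀ + ΔL = 1070 + 0.878 = 1070.9 mm.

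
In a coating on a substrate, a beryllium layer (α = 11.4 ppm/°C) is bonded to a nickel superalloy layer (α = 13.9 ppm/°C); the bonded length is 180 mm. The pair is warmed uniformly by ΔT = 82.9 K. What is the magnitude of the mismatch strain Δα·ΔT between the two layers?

2.07×10⁻⁴

Δα = |11.4 − 13.9|×10⁻⁶/K = 2.50×10⁻⁶/K.
Mismatch strain = Δα·ΔT = 2.50×10⁻⁶ × 82.9 = 2.07×10⁻⁴.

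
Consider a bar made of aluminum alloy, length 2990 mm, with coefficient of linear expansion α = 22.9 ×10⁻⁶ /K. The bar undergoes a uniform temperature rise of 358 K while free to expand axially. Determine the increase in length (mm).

ΔL = α·L₀·ΔT = 22.9×10⁻⁶ × 2990 mm × 358.0 K = 24.5 mm.

24.5 mm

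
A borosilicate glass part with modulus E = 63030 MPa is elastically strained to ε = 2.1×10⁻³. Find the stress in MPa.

132 MPa

E = 63030 MPa = 63.03 GPa.
σ = E·ε = 63030 MPa × 2.1×10⁻³ = 132 MPa.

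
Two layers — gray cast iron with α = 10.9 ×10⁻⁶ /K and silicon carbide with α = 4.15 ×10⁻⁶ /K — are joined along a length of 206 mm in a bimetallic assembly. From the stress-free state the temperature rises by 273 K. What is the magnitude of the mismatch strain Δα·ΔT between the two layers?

1.84×10⁻³

Δα = |10.9 − 4.15|×10⁻⁶/K = 6.75×10⁻⁶/K.
Mismatch strain = Δα·ΔT = 6.75×10⁻⁶ × 273.0 = 1.84×10⁻³.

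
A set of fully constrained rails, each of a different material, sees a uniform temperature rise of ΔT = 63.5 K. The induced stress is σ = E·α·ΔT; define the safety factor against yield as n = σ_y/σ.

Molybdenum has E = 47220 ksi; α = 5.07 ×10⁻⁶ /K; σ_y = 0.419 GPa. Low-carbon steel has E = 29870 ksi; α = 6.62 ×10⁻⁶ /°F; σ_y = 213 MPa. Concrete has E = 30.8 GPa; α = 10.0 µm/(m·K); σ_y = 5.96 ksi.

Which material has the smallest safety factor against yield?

low-carbon steel

With everything in SI (GPa, ×10⁻⁶/K, MPa):
  molybdenum: E = 325.6, α = 5.07, σ_y = 419.0 → σ = 105 MPa, n = 4.00
  low-carbon steel: E = 205.9, α = 11.9, σ_y = 213.0 → σ = 156 MPa, n = 1.37
  concrete: E = 30.80, α = 10.0, σ_y = 41.09 → σ = 19.6 MPa, n = 2.10
Low-carbon steel has the lowest safety factor, n = 1.37.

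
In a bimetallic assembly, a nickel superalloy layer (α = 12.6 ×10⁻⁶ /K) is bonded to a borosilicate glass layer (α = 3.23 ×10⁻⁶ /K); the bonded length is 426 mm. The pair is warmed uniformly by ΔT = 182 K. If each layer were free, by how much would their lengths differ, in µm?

726 µm

Δα = |12.6 − 3.23|×10⁻⁶/K = 9.37×10⁻⁶/K.
ΔL_mismatch = Δα·L·ΔT = 9.37×10⁻⁶ × 426.0 mm × 182.0 K = 726 µm.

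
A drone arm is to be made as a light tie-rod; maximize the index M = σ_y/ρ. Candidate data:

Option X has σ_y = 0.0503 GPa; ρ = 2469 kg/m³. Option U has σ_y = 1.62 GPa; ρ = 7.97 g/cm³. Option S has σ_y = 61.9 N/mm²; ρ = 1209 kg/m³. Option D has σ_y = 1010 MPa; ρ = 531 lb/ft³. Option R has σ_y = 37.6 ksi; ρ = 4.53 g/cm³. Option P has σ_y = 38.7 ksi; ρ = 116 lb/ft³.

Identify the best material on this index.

option U

After converting to SI:
  option X: σ_y = 50.30 MPa, ρ = 2469 kg/m³
  option U: σ_y = 1620 MPa, ρ = 7970 kg/m³
  option S: σ_y = 61.90 MPa, ρ = 1209 kg/m³
  option D: σ_y = 1010 MPa, ρ = 8506 kg/m³
  option R: σ_y = 259.2 MPa, ρ = 4530 kg/m³
  option P: σ_y = 266.8 MPa, ρ = 1858 kg/m³
  option U: M = 203 kN·m/kg
  option P: M = 144 kN·m/kg
  option D: M = 119 kN·m/kg
  option R: M = 57.2 kN·m/kg
  option S: M = 51.2 kN·m/kg
  option X: M = 20.4 kN·m/kg
Option U has the largest M.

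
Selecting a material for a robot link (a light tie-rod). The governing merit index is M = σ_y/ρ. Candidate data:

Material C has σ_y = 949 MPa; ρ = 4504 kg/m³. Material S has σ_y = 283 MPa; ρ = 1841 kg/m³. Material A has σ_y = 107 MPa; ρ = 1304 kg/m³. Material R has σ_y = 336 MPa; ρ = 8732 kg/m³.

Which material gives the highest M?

Evaluate M for each candidate:
  material C: M = 211 kN·m/kg
  material S: M = 154 kN·m/kg
  material A: M = 82.1 kN·m/kg
  material R: M = 38.5 kN·m/kg
The maximum is for material C.

material C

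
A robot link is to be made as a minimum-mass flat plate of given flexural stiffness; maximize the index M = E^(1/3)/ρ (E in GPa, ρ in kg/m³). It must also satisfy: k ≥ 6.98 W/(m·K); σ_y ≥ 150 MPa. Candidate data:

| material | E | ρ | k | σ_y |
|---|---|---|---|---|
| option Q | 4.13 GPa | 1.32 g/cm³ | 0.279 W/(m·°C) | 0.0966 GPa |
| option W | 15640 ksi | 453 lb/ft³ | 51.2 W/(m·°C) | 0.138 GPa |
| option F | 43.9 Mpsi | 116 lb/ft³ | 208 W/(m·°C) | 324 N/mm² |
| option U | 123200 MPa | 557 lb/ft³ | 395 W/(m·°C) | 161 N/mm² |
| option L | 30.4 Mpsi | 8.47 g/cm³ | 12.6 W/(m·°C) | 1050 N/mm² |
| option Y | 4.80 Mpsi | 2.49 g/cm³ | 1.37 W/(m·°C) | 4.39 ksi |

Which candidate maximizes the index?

option F

Screen on constraints: k ≥ 6.98 W/(m·K); σ_y ≥ 150 MPa. Survivors: option F, option U, option L.
Putting every candidate on a common basis:
  option F: E = 302.7 GPa, ρ = 1858 kg/m³
  option U: E = 123.2 GPa, ρ = 8922 kg/m³
  option L: E = 209.6 GPa, ρ = 8470 kg/m³
  option F: M = 3.61×10⁻³
  option L: M = 0.701×10⁻³
  option U: M = 0.558×10⁻³
The maximum is for option F.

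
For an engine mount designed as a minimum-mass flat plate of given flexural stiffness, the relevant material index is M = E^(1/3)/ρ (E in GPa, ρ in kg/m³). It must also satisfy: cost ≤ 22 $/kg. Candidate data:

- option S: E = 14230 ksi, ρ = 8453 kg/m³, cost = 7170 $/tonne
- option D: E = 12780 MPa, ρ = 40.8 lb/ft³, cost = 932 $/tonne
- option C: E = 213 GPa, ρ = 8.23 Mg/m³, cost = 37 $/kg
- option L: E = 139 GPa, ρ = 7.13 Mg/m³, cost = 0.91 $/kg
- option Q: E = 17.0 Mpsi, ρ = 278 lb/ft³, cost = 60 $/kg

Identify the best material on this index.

option D

Screen on constraints: cost ≤ 22 $/kg. Survivors: option S, option D, option L.
Normalizing units and computing the index:
  option S: E = 98.11 GPa, ρ = 8453 kg/m³
  option D: E = 12.78 GPa, ρ = 653.6 kg/m³
  option L: E = 139.0 GPa, ρ = 7130 kg/m³
  option D: M = 3.58×10⁻³
  option L: M = 0.727×10⁻³
  option S: M = 0.546×10⁻³
The maximum is for option D.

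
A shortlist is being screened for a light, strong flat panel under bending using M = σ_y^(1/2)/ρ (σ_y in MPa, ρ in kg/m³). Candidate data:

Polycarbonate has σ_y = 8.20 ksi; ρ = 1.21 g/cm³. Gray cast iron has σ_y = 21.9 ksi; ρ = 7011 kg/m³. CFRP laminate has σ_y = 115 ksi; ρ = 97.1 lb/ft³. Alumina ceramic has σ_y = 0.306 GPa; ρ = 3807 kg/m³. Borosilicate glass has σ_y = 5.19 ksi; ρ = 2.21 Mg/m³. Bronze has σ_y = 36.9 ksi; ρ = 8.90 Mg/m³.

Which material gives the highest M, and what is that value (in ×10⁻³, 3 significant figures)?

CFRP laminate, M = 18.1×10⁻³

In SI units:
  polycarbonate: σ_y = 56.54 MPa, ρ = 1210 kg/m³
  gray cast iron: σ_y = 151.0 MPa, ρ = 7011 kg/m³
  CFRP laminate: σ_y = 792.9 MPa, ρ = 1555 kg/m³
  alumina ceramic: σ_y = 306.0 MPa, ρ = 3807 kg/m³
  borosilicate glass: σ_y = 35.78 MPa, ρ = 2210 kg/m³
  bronze: σ_y = 254.4 MPa, ρ = 8900 kg/m³
  CFRP laminate: M = 18.1×10⁻³
  polycarbonate: M = 6.21×10⁻³
  alumina ceramic: M = 4.59×10⁻³
  borosilicate glass: M = 2.71×10⁻³
  bronze: M = 1.79×10⁻³
  gray cast iron: M = 1.75×10⁻³
Highest index: CFRP laminate.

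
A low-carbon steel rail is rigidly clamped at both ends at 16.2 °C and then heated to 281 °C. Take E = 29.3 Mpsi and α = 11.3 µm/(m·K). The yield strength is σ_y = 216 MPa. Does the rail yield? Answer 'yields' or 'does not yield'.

E = 29.3 Mpsi = 202.0 GPa.
ΔT = 264.8 K. Constrained thermal stress σ = E·α·ΔT = 202.0×10³ MPa × 11.3×10⁻⁶ × 264.8 = 604 MPa (compressive).
Compare to σ_y = 216 MPa: σ ≥ σ_y, so it yields.

yields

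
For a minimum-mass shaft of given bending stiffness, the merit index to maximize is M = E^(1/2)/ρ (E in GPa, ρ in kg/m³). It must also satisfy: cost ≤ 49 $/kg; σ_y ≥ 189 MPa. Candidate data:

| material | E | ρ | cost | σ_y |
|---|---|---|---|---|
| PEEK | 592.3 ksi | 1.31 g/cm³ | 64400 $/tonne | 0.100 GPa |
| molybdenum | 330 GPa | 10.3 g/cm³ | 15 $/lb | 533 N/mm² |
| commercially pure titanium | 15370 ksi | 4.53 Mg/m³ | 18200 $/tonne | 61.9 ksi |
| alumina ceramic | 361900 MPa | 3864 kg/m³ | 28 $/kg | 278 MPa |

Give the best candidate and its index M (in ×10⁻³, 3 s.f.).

Screen on constraints: cost ≤ 49 $/kg; σ_y ≥ 189 MPa. Survivors: molybdenum, commercially pure titanium, alumina ceramic.
Normalizing units and computing the index:
  molybdenum: E = 330.0 GPa, ρ = 10300 kg/m³
  commercially pure titanium: E = 106.0 GPa, ρ = 4530 kg/m³
  alumina ceramic: E = 361.9 GPa, ρ = 3864 kg/m³
  alumina ceramic: M = 4.92×10⁻³
  commercially pure titanium: M = 2.27×10⁻³
  molybdenum: M = 1.76×10⁻³
Highest index: alumina ceramic.

alumina ceramic, M = 4.92×10⁻³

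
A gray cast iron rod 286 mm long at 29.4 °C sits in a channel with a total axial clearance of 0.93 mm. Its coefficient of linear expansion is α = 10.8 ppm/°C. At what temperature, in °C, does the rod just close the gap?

α·L₀·ΔT = 0.93 mm ⇒ ΔT = 0.93 / (10.8×10⁻⁶ × 286.0) = 301.1 K.
T = 29.4 + 301.1 = 330.5 °C.

330 °C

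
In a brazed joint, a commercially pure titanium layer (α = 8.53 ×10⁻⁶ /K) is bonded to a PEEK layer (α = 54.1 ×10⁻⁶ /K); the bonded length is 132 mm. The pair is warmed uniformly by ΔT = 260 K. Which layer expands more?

α(commercially pure titanium) = 8.53×10⁻⁶/K vs α(PEEK) = 54.1×10⁻⁶/K.
Higher α expands more for the same ΔT: PEEK.

PEEK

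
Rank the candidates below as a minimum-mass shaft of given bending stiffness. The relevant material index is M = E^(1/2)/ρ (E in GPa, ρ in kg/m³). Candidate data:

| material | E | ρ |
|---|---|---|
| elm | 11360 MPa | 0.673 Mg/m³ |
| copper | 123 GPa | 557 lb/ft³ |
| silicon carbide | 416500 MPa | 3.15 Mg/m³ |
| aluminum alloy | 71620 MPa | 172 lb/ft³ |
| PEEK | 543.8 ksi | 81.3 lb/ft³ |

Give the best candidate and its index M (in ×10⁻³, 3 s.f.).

silicon carbide, M = 6.48×10⁻³

In SI units:
  elm: E = 11.36 GPa, ρ = 673.0 kg/m³
  copper: E = 123.0 GPa, ρ = 8922 kg/m³
  silicon carbide: E = 416.5 GPa, ρ = 3150 kg/m³
  aluminum alloy: E = 71.62 GPa, ρ = 2755 kg/m³
  PEEK: E = 3.749 GPa, ρ = 1302 kg/m³
  silicon carbide: M = 6.48×10⁻³
  elm: M = 5.01×10⁻³
  aluminum alloy: M = 3.07×10⁻³
  PEEK: M = 1.49×10⁻³
  copper: M = 1.24×10⁻³
Highest index: silicon carbide.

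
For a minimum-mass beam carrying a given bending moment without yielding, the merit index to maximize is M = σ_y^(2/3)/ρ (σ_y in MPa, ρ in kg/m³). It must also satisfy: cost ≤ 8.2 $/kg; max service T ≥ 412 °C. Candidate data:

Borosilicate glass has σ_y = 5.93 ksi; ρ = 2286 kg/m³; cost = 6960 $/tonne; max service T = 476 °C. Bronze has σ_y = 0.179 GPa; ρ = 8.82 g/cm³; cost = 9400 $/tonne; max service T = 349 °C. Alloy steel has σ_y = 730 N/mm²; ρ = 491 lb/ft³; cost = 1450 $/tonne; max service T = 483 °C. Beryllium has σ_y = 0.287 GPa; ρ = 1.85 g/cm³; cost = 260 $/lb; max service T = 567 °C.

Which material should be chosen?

Screen on constraints: cost ≤ 8.2 $/kg; max service T ≥ 412 °C. Survivors: borosilicate glass, alloy steel.
Convert each candidate to consistent units, then evaluate M:
  borosilicate glass: σ_y = 40.89 MPa, ρ = 2286 kg/m³
  alloy steel: σ_y = 730.0 MPa, ρ = 7865 kg/m³
  alloy steel: M = 10.3×10⁻³
  borosilicate glass: M = 5.19×10⁻³
The maximum is for alloy steel.

alloy steel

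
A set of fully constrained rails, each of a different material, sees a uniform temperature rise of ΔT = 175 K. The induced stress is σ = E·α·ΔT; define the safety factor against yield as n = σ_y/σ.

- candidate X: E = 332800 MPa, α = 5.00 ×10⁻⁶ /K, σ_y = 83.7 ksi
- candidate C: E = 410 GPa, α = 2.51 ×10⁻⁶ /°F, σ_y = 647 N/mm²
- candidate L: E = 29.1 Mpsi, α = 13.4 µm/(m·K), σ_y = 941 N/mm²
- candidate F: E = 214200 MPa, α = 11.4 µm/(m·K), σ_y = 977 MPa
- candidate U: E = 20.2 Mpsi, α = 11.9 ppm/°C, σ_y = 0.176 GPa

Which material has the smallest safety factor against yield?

Converting E to GPa, α to ×10⁻⁶/K, σ_y to MPa, then σ and n for each:
  candidate X: E = 332.8, α = 5.00, σ_y = 577.1 → σ = 291 MPa, n = 1.98
  candidate C: E = 410.0, α = 4.52, σ_y = 647.0 → σ = 324 MPa, n = 2.00
  candidate L: E = 200.6, α = 13.4, σ_y = 941.0 → σ = 470 MPa, n = 2.00
  candidate F: E = 214.2, α = 11.4, σ_y = 977.0 → σ = 427 MPa, n = 2.29
  candidate U: E = 139.3, α = 11.9, σ_y = 176.0 → σ = 290 MPa, n = 0.607
The minimum is candidate U at n = 0.607.

candidate U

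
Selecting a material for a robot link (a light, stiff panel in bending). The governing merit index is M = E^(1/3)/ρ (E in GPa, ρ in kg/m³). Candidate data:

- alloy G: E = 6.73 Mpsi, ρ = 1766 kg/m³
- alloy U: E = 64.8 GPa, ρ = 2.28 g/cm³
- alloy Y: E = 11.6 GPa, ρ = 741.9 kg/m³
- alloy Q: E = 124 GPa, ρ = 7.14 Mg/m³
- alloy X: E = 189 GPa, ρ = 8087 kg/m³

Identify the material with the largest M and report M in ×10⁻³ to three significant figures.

Normalizing units and computing the index:
  alloy G: E = 46.40 GPa, ρ = 1766 kg/m³
  alloy U: E = 64.80 GPa, ρ = 2280 kg/m³
  alloy Y: E = 11.60 GPa, ρ = 741.9 kg/m³
  alloy Q: E = 124.0 GPa, ρ = 7140 kg/m³
  alloy X: E = 189.0 GPa, ρ = 8087 kg/m³
  alloy Y: M = 3.05×10⁻³
  alloy G: M = 2.03×10⁻³
  alloy U: M = 1.76×10⁻³
  alloy X: M = 0.710×10⁻³
  alloy Q: M = 0.698×10⁻³
The maximum is for alloy Y.

alloy Y, M = 3.05×10⁻³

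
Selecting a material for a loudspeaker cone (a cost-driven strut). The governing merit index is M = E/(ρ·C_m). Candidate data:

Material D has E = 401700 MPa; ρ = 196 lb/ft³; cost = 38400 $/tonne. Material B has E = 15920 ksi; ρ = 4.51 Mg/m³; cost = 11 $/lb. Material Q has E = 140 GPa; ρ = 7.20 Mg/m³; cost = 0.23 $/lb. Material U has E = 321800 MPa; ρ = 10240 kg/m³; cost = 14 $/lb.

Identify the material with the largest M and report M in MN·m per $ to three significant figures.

Convert each candidate to consistent units, then evaluate M:
  material D: E = 401.7 GPa, ρ = 3140 kg/m³, cost = 38.40 $/kg
  material B: E = 109.8 GPa, ρ = 4510 kg/m³, cost = 24.25 $/kg
  material Q: E = 140.0 GPa, ρ = 7200 kg/m³, cost = 0.5071 $/kg
  material U: E = 321.8 GPa, ρ = 10240 kg/m³, cost = 30.86 $/kg
  material Q: M = 38.3 MN·m per $
  material D: M = 3.33 MN·m per $
  material U: M = 1.02 MN·m per $
  material B: M = 1.00 MN·m per $
Highest index: material Q.

material Q, M = 38.3 MN·m per $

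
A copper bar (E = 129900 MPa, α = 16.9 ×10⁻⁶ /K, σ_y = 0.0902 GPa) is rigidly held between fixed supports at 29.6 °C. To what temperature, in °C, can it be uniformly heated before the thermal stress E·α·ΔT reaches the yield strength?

E = 129900 MPa = 129.9 GPa.
σ_y = 0.0902 GPa = 90.20 MPa.
E·α·ΔT = 90.20 MPa ⇒ ΔT = 90.20 / (129.9×10³ × 16.9×10⁻⁶) = 41.09 K.
T = 29.6 + 41.09 = 70.69 °C.

70.7 °C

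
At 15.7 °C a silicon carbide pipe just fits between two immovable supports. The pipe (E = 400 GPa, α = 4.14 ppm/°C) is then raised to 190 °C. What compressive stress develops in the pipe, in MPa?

ΔT = 174.3 K. Constrained thermal stress σ = E·α·ΔT = 400.0×10³ MPa × 4.14×10⁻⁶ × 174.3 = 289 MPa (compressive).

289 MPa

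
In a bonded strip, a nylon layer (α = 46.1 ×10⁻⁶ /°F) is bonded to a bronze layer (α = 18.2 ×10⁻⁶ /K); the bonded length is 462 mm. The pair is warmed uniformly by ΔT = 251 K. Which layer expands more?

nylon: α = 46.1×10⁻⁶/°F × 9/5 = 83.0×10⁻⁶/K.
α(nylon) = 83.0×10⁻⁶/K vs α(bronze) = 18.2×10⁻⁶/K.
Higher α expands more for the same ΔT: nylon.

nylon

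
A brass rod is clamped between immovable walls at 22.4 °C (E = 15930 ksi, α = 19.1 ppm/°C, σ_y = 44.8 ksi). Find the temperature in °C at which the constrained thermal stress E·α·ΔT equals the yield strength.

E = 15930 ksi = 109.8 GPa.
σ_y = 44.8 ksi = 308.9 MPa.
E·α·ΔT = 308.9 MPa ⇒ ΔT = 308.9 / (109.8×10³ × 19.1×10⁻⁶) = 147.2 K.
T = 22.4 + 147.2 = 169.6 °C.

170 °C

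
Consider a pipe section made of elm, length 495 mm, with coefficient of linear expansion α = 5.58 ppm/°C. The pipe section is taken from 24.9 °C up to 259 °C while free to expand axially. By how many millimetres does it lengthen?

ΔT = 259 − 24.9 = 234.1 K.
ΔL = α·L₀·ΔT = 5.58×10⁻⁶ × 495 mm × 234.1 K = 0.647 mm.

0.647 mm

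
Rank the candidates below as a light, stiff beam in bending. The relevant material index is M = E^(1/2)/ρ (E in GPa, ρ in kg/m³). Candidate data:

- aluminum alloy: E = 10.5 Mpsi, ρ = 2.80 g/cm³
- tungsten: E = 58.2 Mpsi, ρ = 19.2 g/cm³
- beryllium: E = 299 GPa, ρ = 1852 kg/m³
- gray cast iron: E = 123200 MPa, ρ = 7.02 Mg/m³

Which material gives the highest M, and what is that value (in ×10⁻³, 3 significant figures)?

Putting every candidate on a common basis:
  aluminum alloy: E = 72.39 GPa, ρ = 2800 kg/m³
  tungsten: E = 401.3 GPa, ρ = 19200 kg/m³
  beryllium: E = 299.0 GPa, ρ = 1852 kg/m³
  gray cast iron: E = 123.2 GPa, ρ = 7020 kg/m³
  beryllium: M = 9.34×10⁻³
  aluminum alloy: M = 3.04×10⁻³
  gray cast iron: M = 1.58×10⁻³
  tungsten: M = 1.04×10⁻³
Beryllium has the largest M.

beryllium, M = 9.34×10⁻³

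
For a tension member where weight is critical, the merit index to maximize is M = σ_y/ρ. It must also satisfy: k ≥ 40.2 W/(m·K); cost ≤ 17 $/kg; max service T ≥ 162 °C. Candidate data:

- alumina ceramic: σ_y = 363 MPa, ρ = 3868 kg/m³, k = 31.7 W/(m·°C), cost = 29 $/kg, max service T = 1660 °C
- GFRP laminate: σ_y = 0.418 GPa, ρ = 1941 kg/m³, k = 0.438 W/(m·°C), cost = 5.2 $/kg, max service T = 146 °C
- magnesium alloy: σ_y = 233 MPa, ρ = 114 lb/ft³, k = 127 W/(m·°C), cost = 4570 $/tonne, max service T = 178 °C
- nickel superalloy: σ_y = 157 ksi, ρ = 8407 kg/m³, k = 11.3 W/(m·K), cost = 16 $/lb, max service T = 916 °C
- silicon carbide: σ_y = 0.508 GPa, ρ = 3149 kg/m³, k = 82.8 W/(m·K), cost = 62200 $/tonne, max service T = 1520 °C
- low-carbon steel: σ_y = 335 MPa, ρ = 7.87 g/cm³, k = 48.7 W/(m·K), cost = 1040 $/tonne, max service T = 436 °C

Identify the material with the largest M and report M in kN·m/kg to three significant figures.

Screen on constraints: k ≥ 40.2 W/(m·K); cost ≤ 17 $/kg; max service T ≥ 162 °C. Survivors: magnesium alloy, low-carbon steel.
After converting to SI:
  magnesium alloy: σ_y = 233.0 MPa, ρ = 1826 kg/m³
  low-carbon steel: σ_y = 335.0 MPa, ρ = 7870 kg/m³
  magnesium alloy: M = 128 kN·m/kg
  low-carbon steel: M = 42.6 kN·m/kg
The maximum is for magnesium alloy.

magnesium alloy, M = 128 kN·m/kg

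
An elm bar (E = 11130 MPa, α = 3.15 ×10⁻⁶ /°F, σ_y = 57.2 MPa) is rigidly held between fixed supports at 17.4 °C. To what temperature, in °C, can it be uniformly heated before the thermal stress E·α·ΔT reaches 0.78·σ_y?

724 °C

E = 11130 MPa = 11.13 GPa.
α = 3.15×10⁻⁶/°F × 9/5 = 5.67×10⁻⁶/K.
E·α·ΔT = 44.62 MPa ⇒ ΔT = 44.62 / (11.13×10³ × 5.67×10⁻⁶) = 707.0 K.
T = 17.4 + 707.0 = 724.4 °C.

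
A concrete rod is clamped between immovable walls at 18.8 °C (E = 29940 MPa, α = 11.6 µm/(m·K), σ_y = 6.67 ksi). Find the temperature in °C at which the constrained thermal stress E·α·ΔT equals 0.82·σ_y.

E = 29940 MPa = 29.94 GPa.
σ_y = 6.67 ksi = 45.99 MPa.
E·α·ΔT = 37.71 MPa ⇒ ΔT = 37.71 / (29.94×10³ × 11.6×10⁻⁶) = 108.6 K.
T = 18.8 + 108.6 = 127.4 °C.

127 °C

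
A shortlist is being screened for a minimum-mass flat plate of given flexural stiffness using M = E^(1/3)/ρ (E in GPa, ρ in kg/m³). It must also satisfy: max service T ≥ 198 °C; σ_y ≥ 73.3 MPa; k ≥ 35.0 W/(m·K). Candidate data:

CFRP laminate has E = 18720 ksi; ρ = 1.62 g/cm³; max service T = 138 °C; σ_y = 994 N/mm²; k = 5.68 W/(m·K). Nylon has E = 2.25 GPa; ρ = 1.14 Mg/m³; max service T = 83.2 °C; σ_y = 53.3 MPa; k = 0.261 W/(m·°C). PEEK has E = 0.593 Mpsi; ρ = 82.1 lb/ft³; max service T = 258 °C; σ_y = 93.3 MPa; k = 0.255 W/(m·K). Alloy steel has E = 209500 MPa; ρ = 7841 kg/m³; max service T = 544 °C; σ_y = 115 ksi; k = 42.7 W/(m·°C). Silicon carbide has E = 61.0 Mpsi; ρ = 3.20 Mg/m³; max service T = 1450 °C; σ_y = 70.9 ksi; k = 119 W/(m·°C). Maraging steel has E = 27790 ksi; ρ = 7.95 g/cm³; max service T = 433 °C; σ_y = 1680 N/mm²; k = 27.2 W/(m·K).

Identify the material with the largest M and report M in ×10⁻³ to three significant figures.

Screen on constraints: max service T ≥ 198 °C; σ_y ≥ 73.3 MPa; k ≥ 35.0 W/(m·K). Survivors: alloy steel, silicon carbide.
Normalizing units and computing the index:
  alloy steel: E = 209.5 GPa, ρ = 7841 kg/m³
  silicon carbide: E = 420.6 GPa, ρ = 3200 kg/m³
  silicon carbide: M = 2.34×10⁻³
  alloy steel: M = 0.757×10⁻³
Silicon carbide has the largest M.

silicon carbide, M = 2.34×10⁻³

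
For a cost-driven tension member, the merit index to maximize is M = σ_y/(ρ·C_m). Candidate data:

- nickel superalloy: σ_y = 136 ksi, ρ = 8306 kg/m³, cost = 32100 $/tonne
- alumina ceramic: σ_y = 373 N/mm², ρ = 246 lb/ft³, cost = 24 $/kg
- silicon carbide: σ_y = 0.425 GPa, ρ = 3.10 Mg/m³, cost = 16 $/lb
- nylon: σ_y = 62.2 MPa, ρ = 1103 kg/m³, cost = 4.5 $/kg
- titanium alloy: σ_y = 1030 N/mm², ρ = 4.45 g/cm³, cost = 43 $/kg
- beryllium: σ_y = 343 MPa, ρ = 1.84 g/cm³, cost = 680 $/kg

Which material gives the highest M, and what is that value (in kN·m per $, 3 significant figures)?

Normalizing units and computing the index:
  nickel superalloy: σ_y = 937.7 MPa, ρ = 8306 kg/m³, cost = 32.10 $/kg
  alumina ceramic: σ_y = 373.0 MPa, ρ = 3941 kg/m³, cost = 24.00 $/kg
  silicon carbide: σ_y = 425.0 MPa, ρ = 3100 kg/m³, cost = 35.27 $/kg
  nylon: σ_y = 62.20 MPa, ρ = 1103 kg/m³, cost = 4.500 $/kg
  titanium alloy: σ_y = 1030 MPa, ρ = 4450 kg/m³, cost = 43.00 $/kg
  beryllium: σ_y = 343.0 MPa, ρ = 1840 kg/m³, cost = 680.0 $/kg
  nylon: M = 12.5 kN·m per $
  titanium alloy: M = 5.38 kN·m per $
  alumina ceramic: M = 3.94 kN·m per $
  silicon carbide: M = 3.89 kN·m per $
  nickel superalloy: M = 3.52 kN·m per $
  beryllium: M = 0.274 kN·m per $
Nylon has the largest M.

nylon, M = 12.5 kN·m per $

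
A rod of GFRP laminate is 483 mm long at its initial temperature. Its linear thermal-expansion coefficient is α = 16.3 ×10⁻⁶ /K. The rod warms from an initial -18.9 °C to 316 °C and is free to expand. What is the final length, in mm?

ΔT = 316 − (-18.9) = 334.9 K.
ΔL = α·L₀·ΔT = 16.3×10⁻⁶ × 483 mm × 334.9 K = 2.64 mm.
L = L₀ + ΔL = 483 + 2.64 = 485.64 mm.

485.64 mm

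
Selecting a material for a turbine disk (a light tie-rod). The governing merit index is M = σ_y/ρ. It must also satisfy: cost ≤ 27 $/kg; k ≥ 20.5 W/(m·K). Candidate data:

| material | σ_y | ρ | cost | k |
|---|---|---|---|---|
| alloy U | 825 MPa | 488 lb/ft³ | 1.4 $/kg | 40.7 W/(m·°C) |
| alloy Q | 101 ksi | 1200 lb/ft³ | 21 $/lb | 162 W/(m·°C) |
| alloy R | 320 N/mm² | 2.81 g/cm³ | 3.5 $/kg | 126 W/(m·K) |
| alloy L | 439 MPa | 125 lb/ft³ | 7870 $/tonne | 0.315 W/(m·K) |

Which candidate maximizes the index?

Screen on constraints: cost ≤ 27 $/kg; k ≥ 20.5 W/(m·K). Survivors: alloy U, alloy R.
Convert each candidate to consistent units, then evaluate M:
  alloy U: σ_y = 825.0 MPa, ρ = 7817 kg/m³
  alloy R: σ_y = 320.0 MPa, ρ = 2810 kg/m³
  alloy R: M = 114 kN·m/kg
  alloy U: M = 106 kN·m/kg
Highest index: alloy R.

alloy R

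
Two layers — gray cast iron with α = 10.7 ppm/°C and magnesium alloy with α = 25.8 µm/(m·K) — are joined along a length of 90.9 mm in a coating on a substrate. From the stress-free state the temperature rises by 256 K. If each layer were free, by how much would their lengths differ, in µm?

351 µm

Δα = |10.7 − 25.8|×10⁻⁶/K = 15.1×10⁻⁶/K.
ΔL_mismatch = Δα·L·ΔT = 15.1×10⁻⁶ × 90.9 mm × 256.0 K = 351 µm.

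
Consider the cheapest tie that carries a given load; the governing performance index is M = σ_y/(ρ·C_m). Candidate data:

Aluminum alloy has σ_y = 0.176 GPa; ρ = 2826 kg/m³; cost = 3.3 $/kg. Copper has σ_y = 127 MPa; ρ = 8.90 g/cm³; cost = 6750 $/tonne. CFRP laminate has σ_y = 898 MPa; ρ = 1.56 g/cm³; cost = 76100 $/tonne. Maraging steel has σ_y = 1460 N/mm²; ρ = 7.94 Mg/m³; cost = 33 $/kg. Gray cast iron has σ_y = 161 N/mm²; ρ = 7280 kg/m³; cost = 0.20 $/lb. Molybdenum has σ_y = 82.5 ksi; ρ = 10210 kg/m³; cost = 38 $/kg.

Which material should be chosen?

After converting to SI:
  aluminum alloy: σ_y = 176.0 MPa, ρ = 2826 kg/m³, cost = 3.300 $/kg
  copper: σ_y = 127.0 MPa, ρ = 8900 kg/m³, cost = 6.750 $/kg
  CFRP laminate: σ_y = 898.0 MPa, ρ = 1560 kg/m³, cost = 76.10 $/kg
  maraging steel: σ_y = 1460 MPa, ρ = 7940 kg/m³, cost = 33.00 $/kg
  gray cast iron: σ_y = 161.0 MPa, ρ = 7280 kg/m³, cost = 0.4409 $/kg
  molybdenum: σ_y = 568.8 MPa, ρ = 10210 kg/m³, cost = 38.00 $/kg
  gray cast iron: M = 50.2 kN·m per $
  aluminum alloy: M = 18.9 kN·m per $
  CFRP laminate: M = 7.56 kN·m per $
  maraging steel: M = 5.57 kN·m per $
  copper: M = 2.11 kN·m per $
  molybdenum: M = 1.47 kN·m per $
Gray cast iron has the largest M.

gray cast iron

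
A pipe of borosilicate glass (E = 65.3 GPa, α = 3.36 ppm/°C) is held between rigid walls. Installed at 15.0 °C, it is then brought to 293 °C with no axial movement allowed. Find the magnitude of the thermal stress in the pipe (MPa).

61.0 MPa

ΔT = 278.0 K. Constrained thermal stress σ = E·α·ΔT = 65.30×10³ MPa × 3.36×10⁻⁶ × 278.0 = 61.0 MPa (compressive).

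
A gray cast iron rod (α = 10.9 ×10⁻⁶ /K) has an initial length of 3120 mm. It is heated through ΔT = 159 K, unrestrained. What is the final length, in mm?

3125.4 mm

ΔL = α·L₀·ΔT = 10.9×10⁻⁶ × 3120 mm × 159.0 K = 5.41 mm.
L = L₀ + ΔL = 3120 + 5.41 = 3125.4 mm.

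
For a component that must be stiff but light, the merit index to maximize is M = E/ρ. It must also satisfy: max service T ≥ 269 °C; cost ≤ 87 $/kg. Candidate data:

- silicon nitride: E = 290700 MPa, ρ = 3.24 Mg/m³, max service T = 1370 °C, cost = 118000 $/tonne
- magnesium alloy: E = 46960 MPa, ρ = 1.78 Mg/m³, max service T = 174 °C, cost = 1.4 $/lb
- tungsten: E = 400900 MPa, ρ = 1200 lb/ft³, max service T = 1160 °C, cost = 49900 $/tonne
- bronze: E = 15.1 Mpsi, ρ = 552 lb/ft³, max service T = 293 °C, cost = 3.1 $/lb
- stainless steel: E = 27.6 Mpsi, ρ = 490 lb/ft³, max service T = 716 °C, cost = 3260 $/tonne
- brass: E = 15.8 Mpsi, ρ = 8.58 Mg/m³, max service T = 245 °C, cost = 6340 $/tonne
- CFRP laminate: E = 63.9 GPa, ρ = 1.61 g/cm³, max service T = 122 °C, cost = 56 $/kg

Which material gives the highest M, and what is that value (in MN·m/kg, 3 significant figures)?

stainless steel, M = 24.2 MN·m/kg

Screen on constraints: max service T ≥ 269 °C; cost ≤ 87 $/kg. Survivors: tungsten, bronze, stainless steel.
In SI units:
  tungsten: E = 400.9 GPa, ρ = 19220 kg/m³
  bronze: E = 104.1 GPa, ρ = 8842 kg/m³
  stainless steel: E = 190.3 GPa, ρ = 7849 kg/m³
  stainless steel: M = 24.2 MN·m/kg
  tungsten: M = 20.9 MN·m/kg
  bronze: M = 11.8 MN·m/kg
Stainless steel ranks first.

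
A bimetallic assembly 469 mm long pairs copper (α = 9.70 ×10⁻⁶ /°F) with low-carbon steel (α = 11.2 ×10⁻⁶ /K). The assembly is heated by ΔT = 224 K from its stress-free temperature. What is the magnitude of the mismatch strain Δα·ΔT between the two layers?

copper: α = 9.70×10⁻⁶/°F × 9/5 = 17.5×10⁻⁶/K.
Δα = |17.5 − 11.2|×10⁻⁶/K = 6.26×10⁻⁶/K.
Mismatch strain = Δα·ΔT = 6.26×10⁻⁶ × 224.0 = 1.40×10⁻³.

1.40×10⁻³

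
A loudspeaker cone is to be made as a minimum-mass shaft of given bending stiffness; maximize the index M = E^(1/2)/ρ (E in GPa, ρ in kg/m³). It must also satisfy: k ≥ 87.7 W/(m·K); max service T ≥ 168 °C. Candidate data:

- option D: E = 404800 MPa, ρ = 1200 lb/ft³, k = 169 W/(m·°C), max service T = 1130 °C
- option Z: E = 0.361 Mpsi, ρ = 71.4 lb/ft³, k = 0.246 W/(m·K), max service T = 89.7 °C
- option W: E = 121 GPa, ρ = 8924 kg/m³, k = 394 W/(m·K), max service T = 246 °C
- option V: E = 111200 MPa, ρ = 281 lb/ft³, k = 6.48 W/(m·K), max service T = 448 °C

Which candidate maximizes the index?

Screen on constraints: k ≥ 87.7 W/(m·K); max service T ≥ 168 °C. Survivors: option D, option W.
In SI units:
  option D: E = 404.8 GPa, ρ = 19220 kg/m³
  option W: E = 121.0 GPa, ρ = 8924 kg/m³
  option W: M = 1.23×10⁻³
  option D: M = 1.05×10⁻³
The maximum is for option W.

option W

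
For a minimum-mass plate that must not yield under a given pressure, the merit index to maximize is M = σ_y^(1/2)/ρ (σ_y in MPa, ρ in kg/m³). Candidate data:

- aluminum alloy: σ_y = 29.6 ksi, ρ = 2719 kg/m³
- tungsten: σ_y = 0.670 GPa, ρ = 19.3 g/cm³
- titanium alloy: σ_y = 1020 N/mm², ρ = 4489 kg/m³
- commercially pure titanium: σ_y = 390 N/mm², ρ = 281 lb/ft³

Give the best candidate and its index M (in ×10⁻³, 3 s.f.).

Normalizing units and computing the index:
  aluminum alloy: σ_y = 204.1 MPa, ρ = 2719 kg/m³
  tungsten: σ_y = 670.0 MPa, ρ = 19300 kg/m³
  titanium alloy: σ_y = 1020 MPa, ρ = 4489 kg/m³
  commercially pure titanium: σ_y = 390.0 MPa, ρ = 4501 kg/m³
  titanium alloy: M = 7.11×10⁻³
  aluminum alloy: M = 5.25×10⁻³
  commercially pure titanium: M = 4.39×10⁻³
  tungsten: M = 1.34×10⁻³
Highest index: titanium alloy.

titanium alloy, M = 7.11×10⁻³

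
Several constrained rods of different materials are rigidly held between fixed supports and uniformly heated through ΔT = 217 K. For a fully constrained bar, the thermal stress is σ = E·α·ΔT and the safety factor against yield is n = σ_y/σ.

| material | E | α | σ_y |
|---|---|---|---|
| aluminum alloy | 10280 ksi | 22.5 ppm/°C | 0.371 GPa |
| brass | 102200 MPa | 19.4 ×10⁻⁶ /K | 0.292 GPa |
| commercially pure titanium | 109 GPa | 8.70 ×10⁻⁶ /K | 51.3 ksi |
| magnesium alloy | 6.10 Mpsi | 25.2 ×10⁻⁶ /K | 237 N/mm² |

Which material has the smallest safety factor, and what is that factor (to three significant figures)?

brass, n = 0.679

In consistent units (E in GPa, α in ×10⁻⁶/K, σ_y in MPa):
  aluminum alloy: E = 70.88, α = 22.5, σ_y = 371.0 → σ = 346 MPa, n = 1.07
  brass: E = 102.2, α = 19.4, σ_y = 292.0 → σ = 430 MPa, n = 0.679
  commercially pure titanium: E = 109.0, α = 8.70, σ_y = 353.7 → σ = 206 MPa, n = 1.72
  magnesium alloy: E = 42.06, α = 25.2, σ_y = 237.0 → σ = 230 MPa, n = 1.03
Brass has the lowest safety factor, n = 0.679.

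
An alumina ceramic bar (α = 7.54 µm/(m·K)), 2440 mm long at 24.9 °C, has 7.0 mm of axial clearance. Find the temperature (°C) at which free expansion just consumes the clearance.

α·L₀·ΔT = 7.0 mm ⇒ ΔT = 7.0 / (7.54×10⁻⁶ × 2440.0) = 380.5 K.
T = 24.9 + 380.5 = 405.4 °C.

405 °C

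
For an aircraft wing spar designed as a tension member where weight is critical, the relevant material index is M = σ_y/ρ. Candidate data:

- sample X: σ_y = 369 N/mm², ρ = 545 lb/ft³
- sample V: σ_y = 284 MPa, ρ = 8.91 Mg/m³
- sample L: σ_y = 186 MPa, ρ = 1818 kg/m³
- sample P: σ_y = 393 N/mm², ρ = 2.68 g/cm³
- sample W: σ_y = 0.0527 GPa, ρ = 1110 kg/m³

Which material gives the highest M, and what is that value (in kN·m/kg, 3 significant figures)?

sample P, M = 147 kN·m/kg

Putting every candidate on a common basis:
  sample X: σ_y = 369.0 MPa, ρ = 8730 kg/m³
  sample V: σ_y = 284.0 MPa, ρ = 8910 kg/m³
  sample L: σ_y = 186.0 MPa, ρ = 1818 kg/m³
  sample P: σ_y = 393.0 MPa, ρ = 2680 kg/m³
  sample W: σ_y = 52.70 MPa, ρ = 1110 kg/m³
  sample P: M = 147 kN·m/kg
  sample L: M = 102 kN·m/kg
  sample W: M = 47.5 kN·m/kg
  sample X: M = 42.3 kN·m/kg
  sample V: M = 31.9 kN·m/kg
Sample P ranks first.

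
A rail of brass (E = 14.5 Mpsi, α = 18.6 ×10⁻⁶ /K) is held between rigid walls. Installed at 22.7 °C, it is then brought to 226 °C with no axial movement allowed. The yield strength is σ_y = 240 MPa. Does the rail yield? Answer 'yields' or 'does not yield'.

yields

E = 14.5 Mpsi = 99.97 GPa.
ΔT = 203.3 K. Constrained thermal stress σ = E·α·ΔT = 99.97×10³ MPa × 18.6×10⁻⁶ × 203.3 = 378 MPa (compressive).
Compare to σ_y = 240 MPa: σ ≥ σ_y, so it yields.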